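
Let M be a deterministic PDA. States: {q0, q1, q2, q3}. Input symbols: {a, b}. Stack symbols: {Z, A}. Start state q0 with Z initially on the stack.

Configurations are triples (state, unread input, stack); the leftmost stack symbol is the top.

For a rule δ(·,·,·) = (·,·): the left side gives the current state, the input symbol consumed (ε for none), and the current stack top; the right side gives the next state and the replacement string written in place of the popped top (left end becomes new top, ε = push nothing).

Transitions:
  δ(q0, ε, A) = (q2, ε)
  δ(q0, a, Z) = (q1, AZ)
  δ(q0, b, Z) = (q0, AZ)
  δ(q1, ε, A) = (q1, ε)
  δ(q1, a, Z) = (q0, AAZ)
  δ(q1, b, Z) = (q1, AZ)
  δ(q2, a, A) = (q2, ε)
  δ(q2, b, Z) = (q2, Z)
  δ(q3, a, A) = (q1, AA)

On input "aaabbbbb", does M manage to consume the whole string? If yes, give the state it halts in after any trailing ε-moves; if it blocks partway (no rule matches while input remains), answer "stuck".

q2

(q0, aaabbbbb, Z)
  read a, top Z: go to q1, push AZ → (q1, aabbbbb, AZ)
  ε-move, top A: go to q1, push ε → (q1, aabbbbb, Z)
  read a, top Z: go to q0, push AAZ → (q0, abbbbb, AAZ)
  ε-move, top A: go to q2, push ε → (q2, abbbbb, AZ)
  read a, top A: go to q2, push ε → (q2, bbbbb, Z)
  read b, top Z: go to q2, push Z → (q2, bbbb, Z)
  read b, top Z: go to q2, push Z → (q2, bbb, Z)
  read b, top Z: go to q2, push Z → (q2, bb, Z)
  read b, top Z: go to q2, push Z → (q2, b, Z)
  read b, top Z: go to q2, push Z → (q2, ε, Z)
All input consumed; M is in state q2.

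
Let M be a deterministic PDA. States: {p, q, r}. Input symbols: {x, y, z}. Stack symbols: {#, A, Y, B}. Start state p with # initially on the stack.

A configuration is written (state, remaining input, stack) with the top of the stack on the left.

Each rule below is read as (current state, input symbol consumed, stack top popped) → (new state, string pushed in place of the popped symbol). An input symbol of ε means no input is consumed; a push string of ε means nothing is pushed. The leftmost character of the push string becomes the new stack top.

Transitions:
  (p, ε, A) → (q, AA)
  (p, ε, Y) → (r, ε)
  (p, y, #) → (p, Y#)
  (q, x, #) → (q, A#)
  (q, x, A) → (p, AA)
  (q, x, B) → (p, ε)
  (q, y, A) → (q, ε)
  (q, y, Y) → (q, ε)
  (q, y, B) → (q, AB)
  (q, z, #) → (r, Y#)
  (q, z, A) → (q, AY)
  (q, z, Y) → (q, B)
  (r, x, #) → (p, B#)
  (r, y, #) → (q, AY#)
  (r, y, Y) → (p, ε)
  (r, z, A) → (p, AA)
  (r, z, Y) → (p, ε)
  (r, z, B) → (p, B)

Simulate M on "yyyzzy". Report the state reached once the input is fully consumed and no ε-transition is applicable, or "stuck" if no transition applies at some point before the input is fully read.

stuck

(p, yyyzzy, #) ⊢ (p, yyzzy, Y#) ⊢ (r, yyzzy, #) ⊢ (q, yzzy, AY#) ⊢ (q, zzy, Y#) ⊢ (q, zy, B#)
No transition for (q, z, top B); M blocks with input zy remaining.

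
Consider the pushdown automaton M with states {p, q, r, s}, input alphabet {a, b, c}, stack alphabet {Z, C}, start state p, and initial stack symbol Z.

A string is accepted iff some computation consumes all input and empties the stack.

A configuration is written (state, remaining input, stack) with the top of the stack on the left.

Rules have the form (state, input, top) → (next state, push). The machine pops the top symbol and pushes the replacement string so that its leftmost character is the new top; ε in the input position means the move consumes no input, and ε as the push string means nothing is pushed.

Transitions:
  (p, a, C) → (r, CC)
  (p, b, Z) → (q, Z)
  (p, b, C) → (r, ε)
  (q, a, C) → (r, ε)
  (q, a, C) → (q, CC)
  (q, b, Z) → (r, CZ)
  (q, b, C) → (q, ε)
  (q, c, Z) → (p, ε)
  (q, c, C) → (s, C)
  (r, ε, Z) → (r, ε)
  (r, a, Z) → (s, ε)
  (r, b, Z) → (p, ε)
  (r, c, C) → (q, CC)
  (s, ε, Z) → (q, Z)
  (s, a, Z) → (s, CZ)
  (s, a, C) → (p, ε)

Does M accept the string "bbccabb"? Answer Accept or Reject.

Accept

One accepting computation: (p, bbccabb, Z) ⊢ (q, bccabb, Z) ⊢ (r, ccabb, CZ) ⊢ (q, cabb, CCZ) ⊢ (s, abb, CCZ) ⊢ (p, bb, CZ) ⊢ (r, b, Z) ⊢ (p, ε, ε)
All input consumed and the stack is empty.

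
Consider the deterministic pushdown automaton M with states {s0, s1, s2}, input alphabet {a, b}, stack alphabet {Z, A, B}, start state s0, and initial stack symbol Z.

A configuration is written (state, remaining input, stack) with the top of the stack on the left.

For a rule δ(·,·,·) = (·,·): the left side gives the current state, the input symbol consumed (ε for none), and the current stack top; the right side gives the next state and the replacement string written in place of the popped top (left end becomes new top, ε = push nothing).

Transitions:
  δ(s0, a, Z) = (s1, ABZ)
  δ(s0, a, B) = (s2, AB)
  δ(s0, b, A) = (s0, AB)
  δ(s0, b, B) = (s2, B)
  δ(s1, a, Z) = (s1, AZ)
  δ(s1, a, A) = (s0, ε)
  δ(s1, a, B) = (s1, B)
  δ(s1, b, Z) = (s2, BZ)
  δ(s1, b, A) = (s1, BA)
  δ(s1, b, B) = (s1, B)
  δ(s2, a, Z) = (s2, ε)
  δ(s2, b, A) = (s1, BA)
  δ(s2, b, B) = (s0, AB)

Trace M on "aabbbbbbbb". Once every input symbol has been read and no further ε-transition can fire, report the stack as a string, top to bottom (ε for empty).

(s0, aabbbbbbbb, Z) ⊢ (s1, abbbbbbbb, ABZ) ⊢ (s0, bbbbbbbb, BZ) ⊢ (s2, bbbbbbb, BZ) ⊢ (s0, bbbbbb, ABZ) ⊢ (s0, bbbbb, ABBZ) ⊢ (s0, bbbb, ABBBZ) ⊢ (s0, bbb, ABBBBZ) ⊢ (s0, bb, ABBBBBZ) ⊢ (s0, b, ABBBBBBZ) ⊢ (s0, ε, ABBBBBBBZ)
All input consumed in state s0 with stack ABBBBBBBZ.

ABBBBBBBZ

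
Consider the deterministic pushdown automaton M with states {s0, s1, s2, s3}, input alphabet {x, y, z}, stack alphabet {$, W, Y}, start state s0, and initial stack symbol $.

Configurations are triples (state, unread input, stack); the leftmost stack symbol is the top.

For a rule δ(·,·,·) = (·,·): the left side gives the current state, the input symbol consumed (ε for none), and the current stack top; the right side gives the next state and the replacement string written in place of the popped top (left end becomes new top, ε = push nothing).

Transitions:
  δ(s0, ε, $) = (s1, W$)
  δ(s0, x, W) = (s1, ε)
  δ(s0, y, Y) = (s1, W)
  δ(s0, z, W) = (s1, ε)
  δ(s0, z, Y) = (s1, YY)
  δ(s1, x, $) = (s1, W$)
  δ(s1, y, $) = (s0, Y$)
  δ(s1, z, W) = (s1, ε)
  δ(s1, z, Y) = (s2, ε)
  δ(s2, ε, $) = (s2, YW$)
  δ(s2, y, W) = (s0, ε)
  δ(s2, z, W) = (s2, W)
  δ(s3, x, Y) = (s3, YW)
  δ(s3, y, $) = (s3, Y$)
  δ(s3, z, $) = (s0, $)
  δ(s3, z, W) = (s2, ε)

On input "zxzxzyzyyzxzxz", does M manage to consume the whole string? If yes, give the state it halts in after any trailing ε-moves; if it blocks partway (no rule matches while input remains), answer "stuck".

(s0, zxzxzyzyyzxzxz, $)
  ε-move, top $: go to s1, push W$ → (s1, zxzxzyzyyzxzxz, W$)
  read z, top W: go to s1, push ε → (s1, xzxzyzyyzxzxz, $)
  read x, top $: go to s1, push W$ → (s1, zxzyzyyzxzxz, W$)
  read z, top W: go to s1, push ε → (s1, xzyzyyzxzxz, $)
  read x, top $: go to s1, push W$ → (s1, zyzyyzxzxz, W$)
  read z, top W: go to s1, push ε → (s1, yzyyzxzxz, $)
  read y, top $: go to s0, push Y$ → (s0, zyyzxzxz, Y$)
  read z, top Y: go to s1, push YY → (s1, yyzxzxz, YY$)
No transition for (s1, y, top Y); M blocks with input yyzxzxz remaining.

stuck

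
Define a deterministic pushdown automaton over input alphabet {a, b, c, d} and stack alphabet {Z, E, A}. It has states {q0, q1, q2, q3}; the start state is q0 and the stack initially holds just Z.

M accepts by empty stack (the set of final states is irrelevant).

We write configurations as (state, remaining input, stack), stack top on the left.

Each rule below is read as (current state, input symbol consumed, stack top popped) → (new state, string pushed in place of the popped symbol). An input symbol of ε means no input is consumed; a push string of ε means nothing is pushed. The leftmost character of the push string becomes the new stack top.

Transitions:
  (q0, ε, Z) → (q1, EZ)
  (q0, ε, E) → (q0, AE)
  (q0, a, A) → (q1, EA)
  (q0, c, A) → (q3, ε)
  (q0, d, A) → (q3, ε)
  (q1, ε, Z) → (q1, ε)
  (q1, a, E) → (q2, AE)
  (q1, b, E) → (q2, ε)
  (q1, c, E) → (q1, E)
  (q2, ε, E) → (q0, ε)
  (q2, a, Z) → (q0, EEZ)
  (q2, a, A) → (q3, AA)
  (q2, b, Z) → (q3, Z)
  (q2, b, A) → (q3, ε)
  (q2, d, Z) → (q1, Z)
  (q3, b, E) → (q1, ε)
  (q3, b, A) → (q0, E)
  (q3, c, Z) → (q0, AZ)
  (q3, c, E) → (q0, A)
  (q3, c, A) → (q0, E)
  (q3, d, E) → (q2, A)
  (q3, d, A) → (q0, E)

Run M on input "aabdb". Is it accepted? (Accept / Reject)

(q0, aabdb, Z)
  ε-move, top Z: go to q1, push EZ → (q1, aabdb, EZ)
  read a, top E: go to q2, push AE → (q2, abdb, AEZ)
  read a, top A: go to q3, push AA → (q3, bdb, AAEZ)
  read b, top A: go to q0, push E → (q0, db, EAEZ)
  ε-move, top E: go to q0, push AE → (q0, db, AEAEZ)
  read d, top A: go to q3, push ε → (q3, b, EAEZ)
  read b, top E: go to q1, push ε → (q1, ε, AEZ)
All input consumed; stack is AEZ, not empty, and no further ε-move applies.

Reject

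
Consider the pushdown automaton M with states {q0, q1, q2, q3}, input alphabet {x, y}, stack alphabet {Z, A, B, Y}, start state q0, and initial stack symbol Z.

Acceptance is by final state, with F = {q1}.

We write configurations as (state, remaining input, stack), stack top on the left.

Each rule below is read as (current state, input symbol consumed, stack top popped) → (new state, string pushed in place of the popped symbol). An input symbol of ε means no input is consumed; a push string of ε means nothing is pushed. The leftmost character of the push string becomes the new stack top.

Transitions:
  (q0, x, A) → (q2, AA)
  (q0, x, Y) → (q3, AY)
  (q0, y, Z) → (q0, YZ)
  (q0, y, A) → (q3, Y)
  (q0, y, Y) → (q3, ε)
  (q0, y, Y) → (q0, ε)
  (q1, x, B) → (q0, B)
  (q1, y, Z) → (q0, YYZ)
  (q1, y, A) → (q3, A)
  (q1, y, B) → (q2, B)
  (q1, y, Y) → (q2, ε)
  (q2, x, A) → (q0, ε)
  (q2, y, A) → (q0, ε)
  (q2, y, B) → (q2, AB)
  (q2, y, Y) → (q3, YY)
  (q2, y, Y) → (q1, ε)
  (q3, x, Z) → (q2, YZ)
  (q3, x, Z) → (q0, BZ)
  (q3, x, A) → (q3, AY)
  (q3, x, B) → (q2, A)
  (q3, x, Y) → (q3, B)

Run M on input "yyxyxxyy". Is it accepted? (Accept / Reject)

No computation consumes all input and reaches a final state.

Reject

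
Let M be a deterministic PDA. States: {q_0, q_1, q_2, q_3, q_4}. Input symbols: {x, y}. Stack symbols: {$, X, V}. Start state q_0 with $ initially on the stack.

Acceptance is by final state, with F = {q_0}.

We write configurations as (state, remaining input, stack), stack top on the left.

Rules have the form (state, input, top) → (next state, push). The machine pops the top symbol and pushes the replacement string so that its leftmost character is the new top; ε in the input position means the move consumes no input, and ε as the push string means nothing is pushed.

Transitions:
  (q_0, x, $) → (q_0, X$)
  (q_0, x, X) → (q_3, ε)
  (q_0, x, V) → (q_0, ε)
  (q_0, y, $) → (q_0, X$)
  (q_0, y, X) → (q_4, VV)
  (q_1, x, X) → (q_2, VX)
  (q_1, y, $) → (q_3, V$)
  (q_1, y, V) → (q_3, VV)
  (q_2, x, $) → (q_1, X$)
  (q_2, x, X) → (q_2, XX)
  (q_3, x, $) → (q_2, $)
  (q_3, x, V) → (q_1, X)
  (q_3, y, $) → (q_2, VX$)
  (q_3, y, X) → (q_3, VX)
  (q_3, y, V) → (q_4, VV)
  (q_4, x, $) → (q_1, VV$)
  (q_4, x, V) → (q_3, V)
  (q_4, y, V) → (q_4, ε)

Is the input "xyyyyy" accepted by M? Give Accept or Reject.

(q_0, xyyyyy, $)
  read x, top $: go to q_0, push X$ → (q_0, yyyyy, X$)
  read y, top X: go to q_4, push VV → (q_4, yyyy, VV$)
  read y, top V: go to q_4, push ε → (q_4, yyy, V$)
  read y, top V: go to q_4, push ε → (q_4, yy, $)
No transition applies at (q_4, yy, $); input not fully consumed.

Reject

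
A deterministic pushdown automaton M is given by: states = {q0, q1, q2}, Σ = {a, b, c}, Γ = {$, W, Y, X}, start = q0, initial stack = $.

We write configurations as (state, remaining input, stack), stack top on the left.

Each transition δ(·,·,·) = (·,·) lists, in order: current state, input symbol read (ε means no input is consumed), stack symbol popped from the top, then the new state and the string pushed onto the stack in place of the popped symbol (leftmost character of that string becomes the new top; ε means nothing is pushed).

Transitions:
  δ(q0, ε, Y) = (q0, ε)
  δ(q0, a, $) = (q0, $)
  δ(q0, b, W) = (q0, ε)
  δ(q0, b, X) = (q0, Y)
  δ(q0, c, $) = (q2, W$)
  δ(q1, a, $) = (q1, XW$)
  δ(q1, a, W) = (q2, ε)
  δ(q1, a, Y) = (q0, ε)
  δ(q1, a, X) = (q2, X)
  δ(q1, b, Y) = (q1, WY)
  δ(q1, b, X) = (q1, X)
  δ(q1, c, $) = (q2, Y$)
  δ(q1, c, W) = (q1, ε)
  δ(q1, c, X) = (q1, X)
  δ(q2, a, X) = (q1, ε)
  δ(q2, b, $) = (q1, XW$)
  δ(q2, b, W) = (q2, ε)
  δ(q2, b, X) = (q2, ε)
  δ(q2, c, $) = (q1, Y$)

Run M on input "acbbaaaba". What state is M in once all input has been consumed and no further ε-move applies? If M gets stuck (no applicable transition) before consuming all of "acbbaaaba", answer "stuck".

q2

(q0, acbbaaaba, $)
  read a, top $: go to q0, push $ → (q0, cbbaaaba, $)
  read c, top $: go to q2, push W$ → (q2, bbaaaba, W$)
  read b, top W: go to q2, push ε → (q2, baaaba, $)
  read b, top $: go to q1, push XW$ → (q1, aaaba, XW$)
  read a, top X: go to q2, push X → (q2, aaba, XW$)
  read a, top X: go to q1, push ε → (q1, aba, W$)
  read a, top W: go to q2, push ε → (q2, ba, $)
  read b, top $: go to q1, push XW$ → (q1, a, XW$)
  read a, top X: go to q2, push X → (q2, ε, XW$)
All input consumed; M is in state q2.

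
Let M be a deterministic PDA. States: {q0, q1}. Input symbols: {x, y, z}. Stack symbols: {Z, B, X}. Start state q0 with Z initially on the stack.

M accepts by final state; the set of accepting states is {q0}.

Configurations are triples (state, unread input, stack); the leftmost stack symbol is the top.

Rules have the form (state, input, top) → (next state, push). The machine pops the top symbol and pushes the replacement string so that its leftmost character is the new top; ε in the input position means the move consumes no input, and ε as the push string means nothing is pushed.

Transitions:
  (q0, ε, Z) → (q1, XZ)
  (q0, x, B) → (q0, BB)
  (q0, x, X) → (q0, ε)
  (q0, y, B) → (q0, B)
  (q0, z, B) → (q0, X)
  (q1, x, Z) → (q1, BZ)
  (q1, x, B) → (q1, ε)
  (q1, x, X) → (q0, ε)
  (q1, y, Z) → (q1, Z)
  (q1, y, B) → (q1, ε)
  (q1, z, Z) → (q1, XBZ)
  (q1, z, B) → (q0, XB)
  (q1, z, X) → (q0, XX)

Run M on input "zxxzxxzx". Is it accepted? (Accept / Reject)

(q0, zxxzxxzx, Z) ⊢ (q1, zxxzxxzx, XZ) ⊢ (q0, xxzxxzx, XXZ) ⊢ (q0, xzxxzx, XZ) ⊢ (q0, zxxzx, Z) ⊢ (q1, zxxzx, XZ) ⊢ (q0, xxzx, XXZ) ⊢ (q0, xzx, XZ) ⊢ (q0, zx, Z) ⊢ (q1, zx, XZ) ⊢ (q0, x, XXZ) ⊢ (q0, ε, XZ)
All input consumed; state q0 ∈ F.

Accept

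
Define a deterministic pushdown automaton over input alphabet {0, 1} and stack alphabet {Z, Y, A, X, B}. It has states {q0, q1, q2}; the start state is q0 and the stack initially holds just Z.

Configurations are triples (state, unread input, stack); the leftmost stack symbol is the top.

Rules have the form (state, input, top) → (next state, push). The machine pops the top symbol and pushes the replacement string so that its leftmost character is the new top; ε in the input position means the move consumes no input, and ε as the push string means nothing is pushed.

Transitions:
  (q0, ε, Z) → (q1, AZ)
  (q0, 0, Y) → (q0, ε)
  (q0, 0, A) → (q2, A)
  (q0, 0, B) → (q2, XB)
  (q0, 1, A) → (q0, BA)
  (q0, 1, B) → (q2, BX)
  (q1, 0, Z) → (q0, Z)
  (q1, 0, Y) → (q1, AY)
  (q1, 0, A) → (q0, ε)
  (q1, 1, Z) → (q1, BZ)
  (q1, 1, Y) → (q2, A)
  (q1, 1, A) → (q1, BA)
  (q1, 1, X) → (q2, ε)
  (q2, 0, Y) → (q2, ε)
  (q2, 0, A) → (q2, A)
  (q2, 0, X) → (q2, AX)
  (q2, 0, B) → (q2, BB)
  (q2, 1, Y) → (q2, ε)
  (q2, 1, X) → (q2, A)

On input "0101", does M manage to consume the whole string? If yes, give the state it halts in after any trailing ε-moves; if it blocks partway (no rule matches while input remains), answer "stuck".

stuck

(q0, 0101, Z)
  ε-move, top Z: go to q1, push AZ → (q1, 0101, AZ)
  read 0, top A: go to q0, push ε → (q0, 101, Z)
  ε-move, top Z: go to q1, push AZ → (q1, 101, AZ)
  read 1, top A: go to q1, push BA → (q1, 01, BAZ)
No transition for (q1, 0, top B); M blocks with input 01 remaining.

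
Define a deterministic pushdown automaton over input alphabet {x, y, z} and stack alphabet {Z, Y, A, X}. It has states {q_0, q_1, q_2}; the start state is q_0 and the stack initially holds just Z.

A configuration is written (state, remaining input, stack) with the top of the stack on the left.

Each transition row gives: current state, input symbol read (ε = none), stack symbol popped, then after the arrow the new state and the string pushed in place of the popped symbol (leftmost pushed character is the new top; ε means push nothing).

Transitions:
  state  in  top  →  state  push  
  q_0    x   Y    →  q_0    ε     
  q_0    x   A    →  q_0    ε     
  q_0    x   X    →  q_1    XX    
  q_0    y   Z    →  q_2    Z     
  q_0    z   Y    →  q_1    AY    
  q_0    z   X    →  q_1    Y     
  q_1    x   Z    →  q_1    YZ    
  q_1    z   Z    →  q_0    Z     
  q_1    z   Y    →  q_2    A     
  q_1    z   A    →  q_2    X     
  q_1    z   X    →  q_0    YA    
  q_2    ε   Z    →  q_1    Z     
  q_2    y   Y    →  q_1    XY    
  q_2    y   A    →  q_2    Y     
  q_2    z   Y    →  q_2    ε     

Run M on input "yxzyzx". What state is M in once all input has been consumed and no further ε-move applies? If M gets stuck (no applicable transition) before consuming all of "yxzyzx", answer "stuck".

(q_0, yxzyzx, Z)
  read y, top Z: go to q_2, push Z → (q_2, xzyzx, Z)
  ε-move, top Z: go to q_1, push Z → (q_1, xzyzx, Z)
  read x, top Z: go to q_1, push YZ → (q_1, zyzx, YZ)
  read z, top Y: go to q_2, push A → (q_2, yzx, AZ)
  read y, top A: go to q_2, push Y → (q_2, zx, YZ)
  read z, top Y: go to q_2, push ε → (q_2, x, Z)
  ε-move, top Z: go to q_1, push Z → (q_1, x, Z)
  read x, top Z: go to q_1, push YZ → (q_1, ε, YZ)
All input consumed; M is in state q_1.

q_1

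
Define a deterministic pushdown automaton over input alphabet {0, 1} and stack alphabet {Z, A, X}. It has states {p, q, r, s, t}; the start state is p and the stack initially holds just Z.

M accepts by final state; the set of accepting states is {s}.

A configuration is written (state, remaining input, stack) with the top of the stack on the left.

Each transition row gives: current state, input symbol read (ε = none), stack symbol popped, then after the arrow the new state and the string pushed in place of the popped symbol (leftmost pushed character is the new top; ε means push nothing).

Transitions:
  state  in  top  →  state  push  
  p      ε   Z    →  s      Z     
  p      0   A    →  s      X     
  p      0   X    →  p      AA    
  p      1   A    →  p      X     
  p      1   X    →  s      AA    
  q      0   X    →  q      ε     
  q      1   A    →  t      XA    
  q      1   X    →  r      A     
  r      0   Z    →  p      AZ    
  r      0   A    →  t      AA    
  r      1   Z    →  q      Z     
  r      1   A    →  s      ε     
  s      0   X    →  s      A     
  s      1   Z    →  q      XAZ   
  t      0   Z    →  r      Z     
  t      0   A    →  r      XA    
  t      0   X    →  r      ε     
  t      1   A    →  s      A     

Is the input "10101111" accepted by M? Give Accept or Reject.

Accept

(p, 10101111, Z)
  ε-move, top Z: go to s, push Z → (s, 10101111, Z)
  read 1, top Z: go to q, push XAZ → (q, 0101111, XAZ)
  read 0, top X: go to q, push ε → (q, 101111, AZ)
  read 1, top A: go to t, push XA → (t, 01111, XAZ)
  read 0, top X: go to r, push ε → (r, 1111, AZ)
  read 1, top A: go to s, push ε → (s, 111, Z)
  read 1, top Z: go to q, push XAZ → (q, 11, XAZ)
  read 1, top X: go to r, push A → (r, 1, AAZ)
  read 1, top A: go to s, push ε → (s, ε, AZ)
All input consumed; state s ∈ F.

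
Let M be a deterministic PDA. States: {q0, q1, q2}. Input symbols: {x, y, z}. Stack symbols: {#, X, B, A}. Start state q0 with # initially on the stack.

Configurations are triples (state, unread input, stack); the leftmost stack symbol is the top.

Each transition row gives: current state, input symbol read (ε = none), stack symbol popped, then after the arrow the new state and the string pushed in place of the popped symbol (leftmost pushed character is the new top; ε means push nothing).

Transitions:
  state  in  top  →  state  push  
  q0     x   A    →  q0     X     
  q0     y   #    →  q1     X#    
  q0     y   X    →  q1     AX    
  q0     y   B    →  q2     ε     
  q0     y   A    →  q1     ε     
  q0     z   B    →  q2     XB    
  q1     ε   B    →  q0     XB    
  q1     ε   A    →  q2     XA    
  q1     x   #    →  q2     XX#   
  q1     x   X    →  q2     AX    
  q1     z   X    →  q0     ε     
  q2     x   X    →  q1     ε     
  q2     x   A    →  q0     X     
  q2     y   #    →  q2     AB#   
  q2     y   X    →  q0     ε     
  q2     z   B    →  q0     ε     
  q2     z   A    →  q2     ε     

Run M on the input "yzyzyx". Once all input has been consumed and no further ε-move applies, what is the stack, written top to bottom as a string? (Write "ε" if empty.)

(q0, yzyzyx, #) ⊢ (q1, zyzyx, X#) ⊢ (q0, yzyx, #) ⊢ (q1, zyx, X#) ⊢ (q0, yx, #) ⊢ (q1, x, X#) ⊢ (q2, ε, AX#)
All input consumed in state q2 with stack AX#.

AX#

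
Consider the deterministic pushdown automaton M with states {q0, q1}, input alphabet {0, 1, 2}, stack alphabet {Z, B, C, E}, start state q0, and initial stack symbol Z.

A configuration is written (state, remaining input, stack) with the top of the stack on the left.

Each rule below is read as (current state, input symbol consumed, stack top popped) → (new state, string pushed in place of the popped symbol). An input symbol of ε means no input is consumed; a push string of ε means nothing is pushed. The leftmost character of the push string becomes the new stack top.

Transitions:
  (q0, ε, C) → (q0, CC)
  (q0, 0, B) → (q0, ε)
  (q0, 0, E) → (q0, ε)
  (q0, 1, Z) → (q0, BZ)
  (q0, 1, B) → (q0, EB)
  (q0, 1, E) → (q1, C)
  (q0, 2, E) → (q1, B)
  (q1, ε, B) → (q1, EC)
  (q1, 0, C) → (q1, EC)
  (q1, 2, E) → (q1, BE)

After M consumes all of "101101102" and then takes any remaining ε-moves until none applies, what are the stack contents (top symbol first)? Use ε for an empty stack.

ECECBZ

(q0, 101101102, Z)
  read 1, top Z: go to q0, push BZ → (q0, 01101102, BZ)
  read 0, top B: go to q0, push ε → (q0, 1101102, Z)
  read 1, top Z: go to q0, push BZ → (q0, 101102, BZ)
  read 1, top B: go to q0, push EB → (q0, 01102, EBZ)
  read 0, top E: go to q0, push ε → (q0, 1102, BZ)
  read 1, top B: go to q0, push EB → (q0, 102, EBZ)
  read 1, top E: go to q1, push C → (q1, 02, CBZ)
  read 0, top C: go to q1, push EC → (q1, 2, ECBZ)
  read 2, top E: go to q1, push BE → (q1, ε, BECBZ)
  ε-move, top B: go to q1, push EC → (q1, ε, ECECBZ)
All input consumed in state q1 with stack ECECBZ.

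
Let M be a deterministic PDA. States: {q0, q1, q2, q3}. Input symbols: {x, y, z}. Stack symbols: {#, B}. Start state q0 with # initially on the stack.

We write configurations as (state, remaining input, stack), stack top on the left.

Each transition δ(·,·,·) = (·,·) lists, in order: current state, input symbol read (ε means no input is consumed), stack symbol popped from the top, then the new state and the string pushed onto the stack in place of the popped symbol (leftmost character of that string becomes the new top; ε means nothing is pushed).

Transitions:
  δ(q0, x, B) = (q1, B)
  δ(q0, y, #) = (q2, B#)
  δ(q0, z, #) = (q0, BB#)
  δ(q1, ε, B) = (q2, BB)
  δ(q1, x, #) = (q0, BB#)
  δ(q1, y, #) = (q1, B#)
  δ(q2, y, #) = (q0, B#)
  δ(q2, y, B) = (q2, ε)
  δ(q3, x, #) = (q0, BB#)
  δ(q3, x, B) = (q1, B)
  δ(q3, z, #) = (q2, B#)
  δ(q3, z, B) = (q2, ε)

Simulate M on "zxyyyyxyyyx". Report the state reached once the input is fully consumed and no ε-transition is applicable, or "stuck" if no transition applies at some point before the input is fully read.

(q0, zxyyyyxyyyx, #) ⊢ (q0, xyyyyxyyyx, BB#) ⊢ (q1, yyyyxyyyx, BB#) ⊢ (q2, yyyyxyyyx, BBB#) ⊢ (q2, yyyxyyyx, BB#) ⊢ (q2, yyxyyyx, B#) ⊢ (q2, yxyyyx, #) ⊢ (q0, xyyyx, B#) ⊢ (q1, yyyx, B#) ⊢ (q2, yyyx, BB#) ⊢ (q2, yyx, B#) ⊢ (q2, yx, #) ⊢ (q0, x, B#) ⊢ (q1, ε, B#) ⊢ (q2, ε, BB#)
All input consumed; M is in state q2.

q2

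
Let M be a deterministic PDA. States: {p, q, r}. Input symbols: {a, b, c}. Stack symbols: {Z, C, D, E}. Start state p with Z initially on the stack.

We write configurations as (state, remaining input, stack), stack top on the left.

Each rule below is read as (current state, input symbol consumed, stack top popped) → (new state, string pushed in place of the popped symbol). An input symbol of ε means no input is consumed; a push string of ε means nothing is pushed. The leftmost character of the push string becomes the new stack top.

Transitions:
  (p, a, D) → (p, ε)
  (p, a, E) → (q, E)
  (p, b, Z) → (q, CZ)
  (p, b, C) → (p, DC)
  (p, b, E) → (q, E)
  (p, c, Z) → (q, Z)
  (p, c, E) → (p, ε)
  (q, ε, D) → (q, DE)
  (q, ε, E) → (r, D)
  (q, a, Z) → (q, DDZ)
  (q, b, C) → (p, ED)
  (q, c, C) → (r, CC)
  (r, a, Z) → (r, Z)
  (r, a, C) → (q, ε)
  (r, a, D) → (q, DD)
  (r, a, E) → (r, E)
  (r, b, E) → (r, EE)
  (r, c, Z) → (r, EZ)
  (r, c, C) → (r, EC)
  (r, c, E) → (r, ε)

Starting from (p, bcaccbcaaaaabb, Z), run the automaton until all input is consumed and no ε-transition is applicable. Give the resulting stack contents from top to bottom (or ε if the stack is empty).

(p, bcaccbcaaaaabb, Z)
  read b, top Z: go to q, push CZ → (q, caccbcaaaaabb, CZ)
  read c, top C: go to r, push CC → (r, accbcaaaaabb, CCZ)
  read a, top C: go to q, push ε → (q, ccbcaaaaabb, CZ)
  read c, top C: go to r, push CC → (r, cbcaaaaabb, CCZ)
  read c, top C: go to r, push EC → (r, bcaaaaabb, ECCZ)
  read b, top E: go to r, push EE → (r, caaaaabb, EECCZ)
  read c, top E: go to r, push ε → (r, aaaaabb, ECCZ)
  read a, top E: go to r, push E → (r, aaaabb, ECCZ)
  read a, top E: go to r, push E → (r, aaabb, ECCZ)
  read a, top E: go to r, push E → (r, aabb, ECCZ)
  read a, top E: go to r, push E → (r, abb, ECCZ)
  read a, top E: go to r, push E → (r, bb, ECCZ)
  read b, top E: go to r, push EE → (r, b, EECCZ)
  read b, top E: go to r, push EE → (r, ε, EEECCZ)
All input consumed in state r with stack EEECCZ.

EEECCZ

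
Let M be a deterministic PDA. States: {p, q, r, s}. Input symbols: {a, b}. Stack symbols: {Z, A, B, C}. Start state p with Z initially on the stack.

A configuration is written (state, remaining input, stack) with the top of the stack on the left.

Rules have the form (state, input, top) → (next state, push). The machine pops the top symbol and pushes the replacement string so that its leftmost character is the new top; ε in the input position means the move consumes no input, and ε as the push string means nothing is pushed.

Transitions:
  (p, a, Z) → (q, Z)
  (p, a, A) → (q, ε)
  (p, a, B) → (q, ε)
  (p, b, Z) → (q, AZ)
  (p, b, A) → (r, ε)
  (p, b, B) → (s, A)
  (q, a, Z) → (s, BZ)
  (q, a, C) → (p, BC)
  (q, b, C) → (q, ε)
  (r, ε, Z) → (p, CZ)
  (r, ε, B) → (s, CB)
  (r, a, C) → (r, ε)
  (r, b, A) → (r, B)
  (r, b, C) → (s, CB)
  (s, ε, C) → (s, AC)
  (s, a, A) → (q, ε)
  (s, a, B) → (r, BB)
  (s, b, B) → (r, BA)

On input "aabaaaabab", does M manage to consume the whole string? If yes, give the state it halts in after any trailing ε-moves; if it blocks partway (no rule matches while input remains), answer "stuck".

(p, aabaaaabab, Z)
  read a, top Z: go to q, push Z → (q, abaaaabab, Z)
  read a, top Z: go to s, push BZ → (s, baaaabab, BZ)
  read b, top B: go to r, push BA → (r, aaaabab, BAZ)
  ε-move, top B: go to s, push CB → (s, aaaabab, CBAZ)
  ε-move, top C: go to s, push AC → (s, aaaabab, ACBAZ)
  read a, top A: go to q, push ε → (q, aaabab, CBAZ)
  read a, top C: go to p, push BC → (p, aabab, BCBAZ)
  read a, top B: go to q, push ε → (q, abab, CBAZ)
  read a, top C: go to p, push BC → (p, bab, BCBAZ)
  read b, top B: go to s, push A → (s, ab, ACBAZ)
  read a, top A: go to q, push ε → (q, b, CBAZ)
  read b, top C: go to q, push ε → (q, ε, BAZ)
All input consumed; M is in state q.

q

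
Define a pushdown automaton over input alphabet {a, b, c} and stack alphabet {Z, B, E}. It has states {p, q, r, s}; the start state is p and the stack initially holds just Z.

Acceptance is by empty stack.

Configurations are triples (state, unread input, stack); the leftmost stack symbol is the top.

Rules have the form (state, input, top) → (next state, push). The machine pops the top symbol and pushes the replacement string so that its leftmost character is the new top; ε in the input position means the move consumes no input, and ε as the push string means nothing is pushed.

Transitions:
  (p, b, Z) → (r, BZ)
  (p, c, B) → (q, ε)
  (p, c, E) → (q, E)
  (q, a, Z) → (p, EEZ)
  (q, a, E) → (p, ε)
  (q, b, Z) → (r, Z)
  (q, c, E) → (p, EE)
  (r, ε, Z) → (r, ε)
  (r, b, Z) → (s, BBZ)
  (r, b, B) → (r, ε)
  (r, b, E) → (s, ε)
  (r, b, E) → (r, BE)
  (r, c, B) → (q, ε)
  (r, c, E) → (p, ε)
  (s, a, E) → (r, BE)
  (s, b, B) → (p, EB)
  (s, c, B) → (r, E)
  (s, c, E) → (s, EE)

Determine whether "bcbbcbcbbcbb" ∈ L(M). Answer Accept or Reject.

One accepting computation: (p, bcbbcbcbbcbb, Z) ⊢ (r, cbbcbcbbcbb, BZ) ⊢ (q, bbcbcbbcbb, Z) ⊢ (r, bcbcbbcbb, Z) ⊢ (s, cbcbbcbb, BBZ) ⊢ (r, bcbbcbb, EBZ) ⊢ (s, cbbcbb, BZ) ⊢ (r, bbcbb, EZ) ⊢ (r, bcbb, BEZ) ⊢ (r, cbb, EZ) ⊢ (p, bb, Z) ⊢ (r, b, BZ) ⊢ (r, ε, Z) ⊢ (r, ε, ε)
All input consumed and the stack is empty.

Accept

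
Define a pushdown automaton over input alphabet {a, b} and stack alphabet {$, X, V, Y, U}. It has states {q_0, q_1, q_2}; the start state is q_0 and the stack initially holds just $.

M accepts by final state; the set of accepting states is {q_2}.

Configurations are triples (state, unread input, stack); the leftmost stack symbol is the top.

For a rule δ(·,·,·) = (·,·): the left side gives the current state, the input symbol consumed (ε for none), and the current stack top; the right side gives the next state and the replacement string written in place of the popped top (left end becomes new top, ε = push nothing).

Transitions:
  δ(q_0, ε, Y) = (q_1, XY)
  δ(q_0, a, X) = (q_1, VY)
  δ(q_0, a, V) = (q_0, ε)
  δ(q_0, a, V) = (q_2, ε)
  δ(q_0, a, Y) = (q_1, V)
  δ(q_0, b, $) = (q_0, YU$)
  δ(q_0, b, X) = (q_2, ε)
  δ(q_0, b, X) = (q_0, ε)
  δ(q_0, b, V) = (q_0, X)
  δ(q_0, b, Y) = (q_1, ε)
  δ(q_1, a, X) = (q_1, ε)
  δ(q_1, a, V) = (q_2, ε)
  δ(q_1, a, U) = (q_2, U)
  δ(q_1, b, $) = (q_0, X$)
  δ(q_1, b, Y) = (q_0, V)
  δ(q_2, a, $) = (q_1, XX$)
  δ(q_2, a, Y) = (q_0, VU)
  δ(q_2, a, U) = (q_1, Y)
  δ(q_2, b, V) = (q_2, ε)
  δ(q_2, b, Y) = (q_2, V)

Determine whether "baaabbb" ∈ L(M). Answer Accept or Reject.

Accept

One accepting computation: (q_0, baaabbb, $) ⊢ (q_0, aaabbb, YU$) ⊢ (q_1, aabbb, VU$) ⊢ (q_2, abbb, U$) ⊢ (q_1, bbb, Y$) ⊢ (q_0, bb, V$) ⊢ (q_0, b, X$) ⊢ (q_2, ε, $)
All input consumed and state q_2 ∈ F.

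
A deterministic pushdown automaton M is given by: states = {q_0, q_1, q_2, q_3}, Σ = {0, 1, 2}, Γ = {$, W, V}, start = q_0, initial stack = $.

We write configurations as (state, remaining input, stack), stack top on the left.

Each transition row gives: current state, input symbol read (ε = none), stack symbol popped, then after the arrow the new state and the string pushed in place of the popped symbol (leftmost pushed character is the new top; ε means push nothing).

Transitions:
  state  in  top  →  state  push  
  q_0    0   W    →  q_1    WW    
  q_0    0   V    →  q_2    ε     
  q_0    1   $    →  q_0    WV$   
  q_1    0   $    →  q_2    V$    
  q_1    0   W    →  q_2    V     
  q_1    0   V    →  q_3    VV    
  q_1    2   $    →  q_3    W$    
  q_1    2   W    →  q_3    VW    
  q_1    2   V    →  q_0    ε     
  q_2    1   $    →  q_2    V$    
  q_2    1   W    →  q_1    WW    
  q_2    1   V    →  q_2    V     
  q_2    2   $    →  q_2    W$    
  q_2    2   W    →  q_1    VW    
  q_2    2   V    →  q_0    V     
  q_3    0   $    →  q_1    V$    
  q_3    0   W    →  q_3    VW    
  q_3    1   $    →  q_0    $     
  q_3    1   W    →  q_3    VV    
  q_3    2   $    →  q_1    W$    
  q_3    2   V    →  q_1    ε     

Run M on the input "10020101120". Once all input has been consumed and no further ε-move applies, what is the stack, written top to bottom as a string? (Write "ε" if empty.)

(q_0, 10020101120, $)
  read 1, top $: go to q_0, push WV$ → (q_0, 0020101120, WV$)
  read 0, top W: go to q_1, push WW → (q_1, 020101120, WWV$)
  read 0, top W: go to q_2, push V → (q_2, 20101120, VWV$)
  read 2, top V: go to q_0, push V → (q_0, 0101120, VWV$)
  read 0, top V: go to q_2, push ε → (q_2, 101120, WV$)
  read 1, top W: go to q_1, push WW → (q_1, 01120, WWV$)
  read 0, top W: go to q_2, push V → (q_2, 1120, VWV$)
  read 1, top V: go to q_2, push V → (q_2, 120, VWV$)
  read 1, top V: go to q_2, push V → (q_2, 20, VWV$)
  read 2, top V: go to q_0, push V → (q_0, 0, VWV$)
  read 0, top V: go to q_2, push ε → (q_2, ε, WV$)
All input consumed in state q_2 with stack WV$.

WV$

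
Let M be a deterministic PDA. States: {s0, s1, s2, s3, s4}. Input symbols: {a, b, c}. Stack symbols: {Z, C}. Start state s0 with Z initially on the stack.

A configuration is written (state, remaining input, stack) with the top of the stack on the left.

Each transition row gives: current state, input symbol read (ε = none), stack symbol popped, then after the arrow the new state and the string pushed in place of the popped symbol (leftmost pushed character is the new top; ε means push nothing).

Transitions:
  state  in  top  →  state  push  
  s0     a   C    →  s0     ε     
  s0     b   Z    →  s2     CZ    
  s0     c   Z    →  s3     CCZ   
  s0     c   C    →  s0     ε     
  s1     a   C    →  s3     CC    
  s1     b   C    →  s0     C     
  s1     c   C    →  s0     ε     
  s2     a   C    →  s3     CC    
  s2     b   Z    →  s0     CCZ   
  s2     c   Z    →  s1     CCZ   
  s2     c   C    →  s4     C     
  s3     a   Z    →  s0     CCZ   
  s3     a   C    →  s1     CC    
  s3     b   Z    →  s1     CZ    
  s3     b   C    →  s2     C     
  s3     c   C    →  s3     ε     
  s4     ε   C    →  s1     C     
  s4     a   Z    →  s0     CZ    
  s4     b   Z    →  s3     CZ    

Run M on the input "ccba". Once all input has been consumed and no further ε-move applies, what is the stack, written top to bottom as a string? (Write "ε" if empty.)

CCZ

(s0, ccba, Z) ⊢ (s3, cba, CCZ) ⊢ (s3, ba, CZ) ⊢ (s2, a, CZ) ⊢ (s3, ε, CCZ)
All input consumed in state s3 with stack CCZ.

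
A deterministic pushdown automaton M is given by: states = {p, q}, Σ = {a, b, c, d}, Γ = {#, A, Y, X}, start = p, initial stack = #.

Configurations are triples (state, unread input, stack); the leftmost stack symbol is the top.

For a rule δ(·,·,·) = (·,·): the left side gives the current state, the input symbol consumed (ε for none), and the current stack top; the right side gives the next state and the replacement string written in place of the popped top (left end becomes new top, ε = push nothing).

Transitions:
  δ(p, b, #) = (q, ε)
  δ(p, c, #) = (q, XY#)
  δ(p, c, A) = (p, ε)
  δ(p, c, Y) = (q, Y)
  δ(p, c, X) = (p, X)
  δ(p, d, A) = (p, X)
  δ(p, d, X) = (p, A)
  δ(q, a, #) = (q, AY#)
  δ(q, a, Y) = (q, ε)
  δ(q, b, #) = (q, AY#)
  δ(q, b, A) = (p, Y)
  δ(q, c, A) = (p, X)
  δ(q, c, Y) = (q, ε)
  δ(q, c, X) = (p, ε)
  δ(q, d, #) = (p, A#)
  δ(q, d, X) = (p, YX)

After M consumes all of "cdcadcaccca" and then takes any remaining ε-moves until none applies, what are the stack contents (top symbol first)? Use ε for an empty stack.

AY#

(p, cdcadcaccca, #)
  read c, top #: go to q, push XY# → (q, dcadcaccca, XY#)
  read d, top X: go to p, push YX → (p, cadcaccca, YXY#)
  read c, top Y: go to q, push Y → (q, adcaccca, YXY#)
  read a, top Y: go to q, push ε → (q, dcaccca, XY#)
  read d, top X: go to p, push YX → (p, caccca, YXY#)
  read c, top Y: go to q, push Y → (q, accca, YXY#)
  read a, top Y: go to q, push ε → (q, ccca, XY#)
  read c, top X: go to p, push ε → (p, cca, Y#)
  read c, top Y: go to q, push Y → (q, ca, Y#)
  read c, top Y: go to q, push ε → (q, a, #)
  read a, top #: go to q, push AY# → (q, ε, AY#)
All input consumed in state q with stack AY#.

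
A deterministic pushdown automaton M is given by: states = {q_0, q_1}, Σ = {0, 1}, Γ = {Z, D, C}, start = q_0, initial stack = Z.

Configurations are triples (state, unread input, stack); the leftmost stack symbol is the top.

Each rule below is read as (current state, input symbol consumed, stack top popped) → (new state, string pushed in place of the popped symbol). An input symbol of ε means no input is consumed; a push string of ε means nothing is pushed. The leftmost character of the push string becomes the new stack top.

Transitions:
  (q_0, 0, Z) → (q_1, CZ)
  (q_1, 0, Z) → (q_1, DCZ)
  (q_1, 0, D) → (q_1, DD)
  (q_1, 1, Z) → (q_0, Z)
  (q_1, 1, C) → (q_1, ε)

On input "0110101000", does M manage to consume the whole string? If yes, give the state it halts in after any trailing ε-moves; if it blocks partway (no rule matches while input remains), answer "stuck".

stuck

(q_0, 0110101000, Z) ⊢ (q_1, 110101000, CZ) ⊢ (q_1, 10101000, Z) ⊢ (q_0, 0101000, Z) ⊢ (q_1, 101000, CZ) ⊢ (q_1, 01000, Z) ⊢ (q_1, 1000, DCZ)
No transition for (q_1, 1, top D); M blocks with input 1000 remaining.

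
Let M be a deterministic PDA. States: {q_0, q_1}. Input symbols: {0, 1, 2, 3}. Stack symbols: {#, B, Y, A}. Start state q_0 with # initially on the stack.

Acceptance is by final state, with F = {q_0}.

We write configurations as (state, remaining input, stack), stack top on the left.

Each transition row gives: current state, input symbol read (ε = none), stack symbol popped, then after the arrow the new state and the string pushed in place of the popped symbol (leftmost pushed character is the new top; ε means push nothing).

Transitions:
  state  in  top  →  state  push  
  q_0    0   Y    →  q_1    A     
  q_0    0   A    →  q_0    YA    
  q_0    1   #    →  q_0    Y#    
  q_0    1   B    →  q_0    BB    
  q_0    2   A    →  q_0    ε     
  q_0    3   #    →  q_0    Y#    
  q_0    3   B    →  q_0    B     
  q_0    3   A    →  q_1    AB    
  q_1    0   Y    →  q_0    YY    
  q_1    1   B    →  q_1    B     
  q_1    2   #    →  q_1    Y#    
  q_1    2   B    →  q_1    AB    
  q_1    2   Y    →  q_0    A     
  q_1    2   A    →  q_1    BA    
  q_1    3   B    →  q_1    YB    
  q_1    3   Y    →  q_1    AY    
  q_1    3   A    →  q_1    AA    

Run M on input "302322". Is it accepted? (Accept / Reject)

(q_0, 302322, #)
  read 3, top #: go to q_0, push Y# → (q_0, 02322, Y#)
  read 0, top Y: go to q_1, push A → (q_1, 2322, A#)
  read 2, top A: go to q_1, push BA → (q_1, 322, BA#)
  read 3, top B: go to q_1, push YB → (q_1, 22, YBA#)
  read 2, top Y: go to q_0, push A → (q_0, 2, ABA#)
  read 2, top A: go to q_0, push ε → (q_0, ε, BA#)
All input consumed; state q_0 ∈ F.

Accept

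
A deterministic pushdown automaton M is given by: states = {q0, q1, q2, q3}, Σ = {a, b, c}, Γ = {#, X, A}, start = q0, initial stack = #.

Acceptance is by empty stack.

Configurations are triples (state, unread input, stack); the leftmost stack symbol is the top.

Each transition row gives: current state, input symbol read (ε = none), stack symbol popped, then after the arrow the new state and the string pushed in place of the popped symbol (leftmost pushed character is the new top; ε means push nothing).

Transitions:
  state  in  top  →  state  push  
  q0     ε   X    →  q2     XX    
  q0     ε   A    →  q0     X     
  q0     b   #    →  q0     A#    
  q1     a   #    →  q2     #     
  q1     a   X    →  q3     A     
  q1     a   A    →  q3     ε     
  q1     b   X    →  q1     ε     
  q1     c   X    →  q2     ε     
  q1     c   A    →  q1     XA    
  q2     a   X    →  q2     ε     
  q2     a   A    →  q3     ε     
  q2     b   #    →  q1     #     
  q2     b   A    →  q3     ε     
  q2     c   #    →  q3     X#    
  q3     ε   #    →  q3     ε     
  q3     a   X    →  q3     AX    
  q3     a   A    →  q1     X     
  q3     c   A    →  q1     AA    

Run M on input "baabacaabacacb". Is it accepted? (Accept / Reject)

(q0, baabacaabacacb, #)
  read b, top #: go to q0, push A# → (q0, aabacaabacacb, A#)
  ε-move, top A: go to q0, push X → (q0, aabacaabacacb, X#)
  ε-move, top X: go to q2, push XX → (q2, aabacaabacacb, XX#)
  read a, top X: go to q2, push ε → (q2, abacaabacacb, X#)
  read a, top X: go to q2, push ε → (q2, bacaabacacb, #)
  read b, top #: go to q1, push # → (q1, acaabacacb, #)
  read a, top #: go to q2, push # → (q2, caabacacb, #)
  read c, top #: go to q3, push X# → (q3, aabacacb, X#)
  read a, top X: go to q3, push AX → (q3, abacacb, AX#)
  read a, top A: go to q1, push X → (q1, bacacb, XX#)
  read b, top X: go to q1, push ε → (q1, acacb, X#)
  read a, top X: go to q3, push A → (q3, cacb, A#)
  read c, top A: go to q1, push AA → (q1, acb, AA#)
  read a, top A: go to q3, push ε → (q3, cb, A#)
  read c, top A: go to q1, push AA → (q1, b, AA#)
No transition applies at (q1, b, AA#); input not fully consumed.

Reject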